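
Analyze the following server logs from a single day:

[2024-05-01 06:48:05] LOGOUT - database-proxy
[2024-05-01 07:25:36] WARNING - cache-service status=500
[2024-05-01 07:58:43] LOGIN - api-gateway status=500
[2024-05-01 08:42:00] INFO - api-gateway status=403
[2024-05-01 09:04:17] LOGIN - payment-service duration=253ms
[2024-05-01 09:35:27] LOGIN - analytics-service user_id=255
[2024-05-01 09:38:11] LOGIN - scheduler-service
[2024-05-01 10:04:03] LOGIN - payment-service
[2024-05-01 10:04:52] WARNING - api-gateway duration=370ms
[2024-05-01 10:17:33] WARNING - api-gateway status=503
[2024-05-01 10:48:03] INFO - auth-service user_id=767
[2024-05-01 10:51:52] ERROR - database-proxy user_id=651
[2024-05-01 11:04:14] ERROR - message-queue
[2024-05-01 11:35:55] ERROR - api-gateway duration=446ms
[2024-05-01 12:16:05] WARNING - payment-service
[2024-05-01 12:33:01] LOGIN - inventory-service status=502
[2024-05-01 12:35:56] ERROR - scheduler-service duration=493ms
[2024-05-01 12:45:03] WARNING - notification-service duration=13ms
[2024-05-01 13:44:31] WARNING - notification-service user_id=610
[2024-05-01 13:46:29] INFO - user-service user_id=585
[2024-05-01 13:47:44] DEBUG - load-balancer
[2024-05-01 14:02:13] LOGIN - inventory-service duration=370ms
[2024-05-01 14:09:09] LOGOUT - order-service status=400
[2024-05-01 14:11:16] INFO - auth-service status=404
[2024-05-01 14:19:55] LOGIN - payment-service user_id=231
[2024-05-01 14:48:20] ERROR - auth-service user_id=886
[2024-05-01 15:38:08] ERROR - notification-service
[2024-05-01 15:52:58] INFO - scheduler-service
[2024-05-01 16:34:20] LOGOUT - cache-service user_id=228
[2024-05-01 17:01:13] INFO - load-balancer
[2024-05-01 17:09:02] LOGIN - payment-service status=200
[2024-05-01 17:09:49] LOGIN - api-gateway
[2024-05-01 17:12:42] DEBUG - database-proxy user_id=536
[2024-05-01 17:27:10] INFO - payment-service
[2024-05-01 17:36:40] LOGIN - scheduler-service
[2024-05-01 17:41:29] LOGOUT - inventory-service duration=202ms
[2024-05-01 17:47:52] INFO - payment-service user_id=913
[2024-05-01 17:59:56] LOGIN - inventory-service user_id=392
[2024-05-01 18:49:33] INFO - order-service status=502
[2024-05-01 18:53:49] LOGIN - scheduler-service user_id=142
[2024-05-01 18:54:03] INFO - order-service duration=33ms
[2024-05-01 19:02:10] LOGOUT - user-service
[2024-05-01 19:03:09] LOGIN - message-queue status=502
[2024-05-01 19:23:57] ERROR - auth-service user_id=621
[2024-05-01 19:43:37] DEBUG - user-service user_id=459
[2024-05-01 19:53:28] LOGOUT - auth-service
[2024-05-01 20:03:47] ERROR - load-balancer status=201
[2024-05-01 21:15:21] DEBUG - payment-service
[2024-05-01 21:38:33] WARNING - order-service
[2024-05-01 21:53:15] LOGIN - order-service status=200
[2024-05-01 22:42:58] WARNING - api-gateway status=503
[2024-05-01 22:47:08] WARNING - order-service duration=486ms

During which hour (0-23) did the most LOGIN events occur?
17

To find the peak hour:

1. Group all LOGIN events by hour
2. Count events in each hour
3. Find hour with maximum count
4. Peak hour: 17 (with 4 events)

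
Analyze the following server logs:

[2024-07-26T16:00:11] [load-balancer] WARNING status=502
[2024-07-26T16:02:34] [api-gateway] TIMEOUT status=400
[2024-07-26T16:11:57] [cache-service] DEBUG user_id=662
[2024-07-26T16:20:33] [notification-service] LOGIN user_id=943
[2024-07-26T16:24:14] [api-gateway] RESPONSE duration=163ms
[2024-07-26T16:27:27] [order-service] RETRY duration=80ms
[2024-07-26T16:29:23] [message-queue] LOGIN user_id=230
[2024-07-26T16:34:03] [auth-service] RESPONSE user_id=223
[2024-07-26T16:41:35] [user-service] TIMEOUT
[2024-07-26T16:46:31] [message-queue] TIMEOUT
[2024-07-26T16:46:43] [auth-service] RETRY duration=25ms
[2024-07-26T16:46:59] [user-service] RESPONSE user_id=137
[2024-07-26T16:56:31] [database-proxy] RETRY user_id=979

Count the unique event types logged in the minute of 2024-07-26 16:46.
3

To count unique event types:

1. Filter events in the minute starting at 2024-07-26 16:46
2. Extract event types from matching entries
3. Count unique types: 3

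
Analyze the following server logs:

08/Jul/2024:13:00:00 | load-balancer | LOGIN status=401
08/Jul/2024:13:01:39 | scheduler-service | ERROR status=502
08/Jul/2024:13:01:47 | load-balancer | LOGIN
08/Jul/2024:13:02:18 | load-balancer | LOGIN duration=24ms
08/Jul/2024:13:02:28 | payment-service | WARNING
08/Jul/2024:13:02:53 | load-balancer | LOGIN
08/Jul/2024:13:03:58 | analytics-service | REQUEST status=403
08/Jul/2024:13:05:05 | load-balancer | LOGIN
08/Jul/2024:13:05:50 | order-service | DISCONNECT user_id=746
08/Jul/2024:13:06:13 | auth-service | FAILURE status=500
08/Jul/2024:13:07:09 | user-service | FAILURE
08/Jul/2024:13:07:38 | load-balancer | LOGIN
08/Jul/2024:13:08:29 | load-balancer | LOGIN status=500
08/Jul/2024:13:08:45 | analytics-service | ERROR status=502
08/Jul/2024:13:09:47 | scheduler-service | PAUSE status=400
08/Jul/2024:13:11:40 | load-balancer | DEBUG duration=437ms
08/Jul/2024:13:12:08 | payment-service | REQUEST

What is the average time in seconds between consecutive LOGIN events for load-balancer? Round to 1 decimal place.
84.8

To calculate average interval:

1. Find all LOGIN events for load-balancer in order
2. Calculate time gaps between consecutive events
3. Compute mean of gaps: 509 / 6 = 84.8 seconds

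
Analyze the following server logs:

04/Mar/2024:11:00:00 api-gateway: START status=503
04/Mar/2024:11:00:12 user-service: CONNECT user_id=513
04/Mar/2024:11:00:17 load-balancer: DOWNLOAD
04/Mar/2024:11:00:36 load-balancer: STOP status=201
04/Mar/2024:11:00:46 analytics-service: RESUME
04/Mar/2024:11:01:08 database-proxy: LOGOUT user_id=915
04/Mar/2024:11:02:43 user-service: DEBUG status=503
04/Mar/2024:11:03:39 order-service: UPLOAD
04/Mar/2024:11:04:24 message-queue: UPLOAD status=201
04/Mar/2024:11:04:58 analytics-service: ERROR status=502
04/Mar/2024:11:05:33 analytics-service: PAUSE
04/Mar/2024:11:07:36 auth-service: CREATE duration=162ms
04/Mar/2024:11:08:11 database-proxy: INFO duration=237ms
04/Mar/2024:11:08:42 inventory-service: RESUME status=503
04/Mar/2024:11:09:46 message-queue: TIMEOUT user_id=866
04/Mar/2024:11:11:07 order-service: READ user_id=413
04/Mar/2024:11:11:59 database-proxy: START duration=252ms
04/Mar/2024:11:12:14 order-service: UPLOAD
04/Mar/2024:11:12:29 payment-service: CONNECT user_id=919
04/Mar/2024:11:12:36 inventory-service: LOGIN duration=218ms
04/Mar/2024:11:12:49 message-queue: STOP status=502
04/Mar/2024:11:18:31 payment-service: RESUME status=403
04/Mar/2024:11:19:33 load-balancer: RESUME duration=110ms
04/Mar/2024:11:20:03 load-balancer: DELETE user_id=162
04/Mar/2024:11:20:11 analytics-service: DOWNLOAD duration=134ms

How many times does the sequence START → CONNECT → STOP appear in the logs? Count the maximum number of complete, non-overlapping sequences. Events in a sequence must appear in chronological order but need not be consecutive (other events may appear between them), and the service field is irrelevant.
2

To count sequences:

1. Look for pattern: START → CONNECT → STOP
2. Greedily scan the log in chronological order, matching each sequence element in turn (ignoring service)
3. Each time the full pattern completes, increment the count and restart matching from the next event
4. Complete non-overlapping sequences found: 2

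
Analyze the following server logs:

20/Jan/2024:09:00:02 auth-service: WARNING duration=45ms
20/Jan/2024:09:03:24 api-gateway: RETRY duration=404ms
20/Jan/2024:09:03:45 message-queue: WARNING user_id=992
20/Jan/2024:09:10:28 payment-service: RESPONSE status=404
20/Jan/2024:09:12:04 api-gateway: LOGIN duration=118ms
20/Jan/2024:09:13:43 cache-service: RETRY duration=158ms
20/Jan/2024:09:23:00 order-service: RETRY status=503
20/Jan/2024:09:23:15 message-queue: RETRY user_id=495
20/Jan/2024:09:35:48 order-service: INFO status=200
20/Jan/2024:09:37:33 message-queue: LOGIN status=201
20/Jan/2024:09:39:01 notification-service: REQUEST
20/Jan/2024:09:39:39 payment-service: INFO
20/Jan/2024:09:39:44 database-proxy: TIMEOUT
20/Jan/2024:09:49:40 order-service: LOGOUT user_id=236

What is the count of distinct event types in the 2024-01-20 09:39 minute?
3

To count unique event types:

1. Filter events in the minute starting at 2024-01-20 09:39
2. Extract event types from matching entries
3. Count unique types: 3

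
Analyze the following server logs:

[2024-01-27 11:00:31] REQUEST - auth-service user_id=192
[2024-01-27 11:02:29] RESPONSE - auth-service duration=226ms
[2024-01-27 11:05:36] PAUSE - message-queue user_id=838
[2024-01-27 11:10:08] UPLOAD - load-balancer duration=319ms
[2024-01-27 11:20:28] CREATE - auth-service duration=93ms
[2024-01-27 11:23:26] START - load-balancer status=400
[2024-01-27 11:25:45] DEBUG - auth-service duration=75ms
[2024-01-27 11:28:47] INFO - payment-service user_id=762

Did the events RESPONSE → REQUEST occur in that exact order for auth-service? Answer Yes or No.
No

To verify sequence order:

1. Find all events in sequence RESPONSE → REQUEST for auth-service
2. Extract their timestamps
3. Check if timestamps are in ascending order
4. Result: No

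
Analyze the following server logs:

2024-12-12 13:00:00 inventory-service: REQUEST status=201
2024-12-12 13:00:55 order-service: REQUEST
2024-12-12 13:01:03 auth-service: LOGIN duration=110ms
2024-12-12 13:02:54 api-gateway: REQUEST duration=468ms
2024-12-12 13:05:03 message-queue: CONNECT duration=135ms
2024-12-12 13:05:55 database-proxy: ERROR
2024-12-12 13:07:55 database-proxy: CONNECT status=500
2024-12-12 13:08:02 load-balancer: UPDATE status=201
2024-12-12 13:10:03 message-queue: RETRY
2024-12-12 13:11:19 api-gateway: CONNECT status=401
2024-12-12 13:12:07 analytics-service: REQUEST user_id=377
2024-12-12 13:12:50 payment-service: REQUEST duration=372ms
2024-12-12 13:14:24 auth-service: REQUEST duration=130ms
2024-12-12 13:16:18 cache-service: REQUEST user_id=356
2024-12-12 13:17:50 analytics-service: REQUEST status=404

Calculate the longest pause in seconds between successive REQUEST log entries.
553

To find the longest gap:

1. Extract all REQUEST events in chronological order
2. Calculate time differences between consecutive events
3. Find the maximum difference
4. Longest gap: 553 seconds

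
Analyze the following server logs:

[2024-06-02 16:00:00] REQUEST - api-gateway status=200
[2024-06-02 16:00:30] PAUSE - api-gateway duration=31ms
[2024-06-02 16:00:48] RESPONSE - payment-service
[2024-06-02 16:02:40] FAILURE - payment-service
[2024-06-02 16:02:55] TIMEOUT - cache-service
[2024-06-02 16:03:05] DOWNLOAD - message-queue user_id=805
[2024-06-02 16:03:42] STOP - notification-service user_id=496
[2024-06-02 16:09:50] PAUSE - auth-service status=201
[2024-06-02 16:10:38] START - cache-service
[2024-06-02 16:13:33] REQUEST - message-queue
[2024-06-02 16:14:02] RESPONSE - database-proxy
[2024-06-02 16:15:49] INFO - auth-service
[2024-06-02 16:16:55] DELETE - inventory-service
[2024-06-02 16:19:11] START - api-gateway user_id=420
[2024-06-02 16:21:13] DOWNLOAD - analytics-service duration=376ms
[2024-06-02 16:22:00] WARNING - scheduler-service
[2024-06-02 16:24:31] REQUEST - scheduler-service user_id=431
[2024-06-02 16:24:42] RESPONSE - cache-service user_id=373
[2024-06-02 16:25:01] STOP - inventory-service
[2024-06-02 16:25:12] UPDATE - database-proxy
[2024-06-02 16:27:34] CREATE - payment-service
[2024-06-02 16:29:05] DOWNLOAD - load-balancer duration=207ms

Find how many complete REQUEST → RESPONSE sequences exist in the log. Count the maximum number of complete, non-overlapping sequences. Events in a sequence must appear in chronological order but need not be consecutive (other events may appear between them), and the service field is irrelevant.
3

To count sequences:

1. Look for pattern: REQUEST → RESPONSE
2. Greedily scan the log in chronological order, matching each sequence element in turn (ignoring service)
3. Each time the full pattern completes, increment the count and restart matching from the next event
4. Complete non-overlapping sequences found: 3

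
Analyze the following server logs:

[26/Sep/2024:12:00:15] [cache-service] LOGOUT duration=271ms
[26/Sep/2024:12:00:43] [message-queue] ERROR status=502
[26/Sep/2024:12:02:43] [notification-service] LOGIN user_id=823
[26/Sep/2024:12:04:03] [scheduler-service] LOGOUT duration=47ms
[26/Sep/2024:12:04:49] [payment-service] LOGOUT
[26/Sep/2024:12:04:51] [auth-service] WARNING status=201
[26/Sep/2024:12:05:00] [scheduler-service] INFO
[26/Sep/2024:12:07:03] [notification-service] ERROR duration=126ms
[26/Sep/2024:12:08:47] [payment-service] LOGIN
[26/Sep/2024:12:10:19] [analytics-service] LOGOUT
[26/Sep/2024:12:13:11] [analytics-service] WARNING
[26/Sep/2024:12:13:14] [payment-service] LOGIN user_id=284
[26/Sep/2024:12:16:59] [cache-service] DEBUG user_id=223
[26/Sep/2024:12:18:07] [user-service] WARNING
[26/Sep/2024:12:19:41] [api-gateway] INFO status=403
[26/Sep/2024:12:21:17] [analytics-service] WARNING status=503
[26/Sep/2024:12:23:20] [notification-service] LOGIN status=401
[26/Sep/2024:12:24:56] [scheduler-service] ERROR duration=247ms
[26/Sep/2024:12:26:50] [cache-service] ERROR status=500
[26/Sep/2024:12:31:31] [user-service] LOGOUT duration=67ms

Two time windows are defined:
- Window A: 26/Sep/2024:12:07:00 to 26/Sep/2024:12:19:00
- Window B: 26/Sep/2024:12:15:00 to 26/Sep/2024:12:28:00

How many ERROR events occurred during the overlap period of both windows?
0

To find overlap events:

1. Window A: 26/Sep/2024:12:07:00 to 26/Sep/2024:12:19:00
2. Window B: 26/Sep/2024:12:15:00 to 26/Sep/2024:12:28:00
3. Overlap period: 26/Sep/2024:12:15:00 to 26/Sep/2024:12:19:00
4. Count ERROR events in overlap: 0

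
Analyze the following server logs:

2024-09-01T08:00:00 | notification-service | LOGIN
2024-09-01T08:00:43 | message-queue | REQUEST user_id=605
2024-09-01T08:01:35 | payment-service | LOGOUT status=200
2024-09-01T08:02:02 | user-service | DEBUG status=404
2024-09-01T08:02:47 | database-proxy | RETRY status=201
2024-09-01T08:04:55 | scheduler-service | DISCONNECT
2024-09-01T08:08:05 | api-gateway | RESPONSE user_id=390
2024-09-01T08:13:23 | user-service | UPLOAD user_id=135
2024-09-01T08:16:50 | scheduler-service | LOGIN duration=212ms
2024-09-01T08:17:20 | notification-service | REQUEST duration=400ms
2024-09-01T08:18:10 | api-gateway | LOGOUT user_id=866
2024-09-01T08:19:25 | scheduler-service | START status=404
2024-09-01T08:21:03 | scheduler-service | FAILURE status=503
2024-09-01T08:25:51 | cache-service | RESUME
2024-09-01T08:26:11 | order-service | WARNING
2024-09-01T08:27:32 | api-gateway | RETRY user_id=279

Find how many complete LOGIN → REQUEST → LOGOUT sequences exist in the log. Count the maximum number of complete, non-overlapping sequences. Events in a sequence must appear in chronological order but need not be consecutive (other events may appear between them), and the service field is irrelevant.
2

To count sequences:

1. Look for pattern: LOGIN → REQUEST → LOGOUT
2. Greedily scan the log in chronological order, matching each sequence element in turn (ignoring service)
3. Each time the full pattern completes, increment the count and restart matching from the next event
4. Complete non-overlapping sequences found: 2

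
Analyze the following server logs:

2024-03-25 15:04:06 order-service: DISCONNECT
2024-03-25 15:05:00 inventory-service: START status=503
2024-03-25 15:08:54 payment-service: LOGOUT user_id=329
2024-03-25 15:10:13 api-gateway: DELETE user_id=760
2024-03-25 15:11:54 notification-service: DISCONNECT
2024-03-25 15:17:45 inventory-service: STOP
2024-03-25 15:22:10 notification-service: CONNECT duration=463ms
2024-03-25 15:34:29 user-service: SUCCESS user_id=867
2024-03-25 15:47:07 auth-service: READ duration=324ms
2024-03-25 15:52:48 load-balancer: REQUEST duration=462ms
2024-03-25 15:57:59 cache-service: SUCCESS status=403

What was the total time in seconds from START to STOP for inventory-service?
765

To calculate state duration:

1. Find START event for inventory-service: 2024-03-25 15:05:00
2. Find STOP event for inventory-service: 2024-03-25 15:17:45
3. Calculate duration: 2024-03-25 15:17:45 - 2024-03-25 15:05:00 = 765 seconds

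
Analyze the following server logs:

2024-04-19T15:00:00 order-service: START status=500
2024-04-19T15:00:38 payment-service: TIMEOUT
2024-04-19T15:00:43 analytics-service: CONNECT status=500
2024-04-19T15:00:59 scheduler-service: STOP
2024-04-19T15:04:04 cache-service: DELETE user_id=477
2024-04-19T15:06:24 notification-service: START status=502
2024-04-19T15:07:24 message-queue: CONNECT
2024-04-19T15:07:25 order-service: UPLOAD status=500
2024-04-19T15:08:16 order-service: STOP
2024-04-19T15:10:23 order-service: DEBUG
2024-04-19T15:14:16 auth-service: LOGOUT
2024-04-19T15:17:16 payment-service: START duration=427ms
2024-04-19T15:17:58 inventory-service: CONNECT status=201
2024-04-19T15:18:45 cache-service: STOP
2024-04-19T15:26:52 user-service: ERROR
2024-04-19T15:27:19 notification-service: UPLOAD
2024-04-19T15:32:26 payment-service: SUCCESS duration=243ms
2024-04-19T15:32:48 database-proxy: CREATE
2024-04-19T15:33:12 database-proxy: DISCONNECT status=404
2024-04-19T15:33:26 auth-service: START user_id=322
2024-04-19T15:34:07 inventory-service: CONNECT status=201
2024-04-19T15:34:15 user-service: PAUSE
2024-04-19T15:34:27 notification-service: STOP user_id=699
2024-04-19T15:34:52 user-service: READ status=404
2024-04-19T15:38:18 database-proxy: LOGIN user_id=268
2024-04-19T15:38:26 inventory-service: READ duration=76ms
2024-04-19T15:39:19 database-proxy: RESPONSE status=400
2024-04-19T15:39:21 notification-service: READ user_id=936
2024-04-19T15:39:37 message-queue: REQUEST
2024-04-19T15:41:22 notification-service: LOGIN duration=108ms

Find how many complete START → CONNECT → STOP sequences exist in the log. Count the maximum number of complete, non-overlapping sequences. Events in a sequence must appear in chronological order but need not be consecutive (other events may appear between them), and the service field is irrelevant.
4

To count sequences:

1. Look for pattern: START → CONNECT → STOP
2. Greedily scan the log in chronological order, matching each sequence element in turn (ignoring service)
3. Each time the full pattern completes, increment the count and restart matching from the next event
4. Complete non-overlapping sequences found: 4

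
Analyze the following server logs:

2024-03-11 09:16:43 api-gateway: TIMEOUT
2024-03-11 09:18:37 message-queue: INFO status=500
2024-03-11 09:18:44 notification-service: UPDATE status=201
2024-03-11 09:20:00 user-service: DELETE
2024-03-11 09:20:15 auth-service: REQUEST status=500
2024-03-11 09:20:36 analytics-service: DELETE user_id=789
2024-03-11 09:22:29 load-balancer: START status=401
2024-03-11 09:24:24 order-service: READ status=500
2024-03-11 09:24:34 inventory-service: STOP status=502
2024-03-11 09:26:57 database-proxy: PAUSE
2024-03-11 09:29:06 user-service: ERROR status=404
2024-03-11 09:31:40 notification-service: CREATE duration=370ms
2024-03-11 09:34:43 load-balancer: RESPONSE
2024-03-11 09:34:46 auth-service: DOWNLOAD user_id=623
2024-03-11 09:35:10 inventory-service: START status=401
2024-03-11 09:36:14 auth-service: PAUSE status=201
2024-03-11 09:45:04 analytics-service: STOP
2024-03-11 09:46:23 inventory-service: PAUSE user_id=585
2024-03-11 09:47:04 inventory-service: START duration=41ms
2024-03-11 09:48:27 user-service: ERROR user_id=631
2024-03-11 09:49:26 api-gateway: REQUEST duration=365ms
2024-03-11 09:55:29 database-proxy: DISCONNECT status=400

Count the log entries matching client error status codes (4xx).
4

To find matching entries:

1. Pattern to match: client error status codes (4xx)
2. Scan each log entry for the pattern
3. Count matches: 4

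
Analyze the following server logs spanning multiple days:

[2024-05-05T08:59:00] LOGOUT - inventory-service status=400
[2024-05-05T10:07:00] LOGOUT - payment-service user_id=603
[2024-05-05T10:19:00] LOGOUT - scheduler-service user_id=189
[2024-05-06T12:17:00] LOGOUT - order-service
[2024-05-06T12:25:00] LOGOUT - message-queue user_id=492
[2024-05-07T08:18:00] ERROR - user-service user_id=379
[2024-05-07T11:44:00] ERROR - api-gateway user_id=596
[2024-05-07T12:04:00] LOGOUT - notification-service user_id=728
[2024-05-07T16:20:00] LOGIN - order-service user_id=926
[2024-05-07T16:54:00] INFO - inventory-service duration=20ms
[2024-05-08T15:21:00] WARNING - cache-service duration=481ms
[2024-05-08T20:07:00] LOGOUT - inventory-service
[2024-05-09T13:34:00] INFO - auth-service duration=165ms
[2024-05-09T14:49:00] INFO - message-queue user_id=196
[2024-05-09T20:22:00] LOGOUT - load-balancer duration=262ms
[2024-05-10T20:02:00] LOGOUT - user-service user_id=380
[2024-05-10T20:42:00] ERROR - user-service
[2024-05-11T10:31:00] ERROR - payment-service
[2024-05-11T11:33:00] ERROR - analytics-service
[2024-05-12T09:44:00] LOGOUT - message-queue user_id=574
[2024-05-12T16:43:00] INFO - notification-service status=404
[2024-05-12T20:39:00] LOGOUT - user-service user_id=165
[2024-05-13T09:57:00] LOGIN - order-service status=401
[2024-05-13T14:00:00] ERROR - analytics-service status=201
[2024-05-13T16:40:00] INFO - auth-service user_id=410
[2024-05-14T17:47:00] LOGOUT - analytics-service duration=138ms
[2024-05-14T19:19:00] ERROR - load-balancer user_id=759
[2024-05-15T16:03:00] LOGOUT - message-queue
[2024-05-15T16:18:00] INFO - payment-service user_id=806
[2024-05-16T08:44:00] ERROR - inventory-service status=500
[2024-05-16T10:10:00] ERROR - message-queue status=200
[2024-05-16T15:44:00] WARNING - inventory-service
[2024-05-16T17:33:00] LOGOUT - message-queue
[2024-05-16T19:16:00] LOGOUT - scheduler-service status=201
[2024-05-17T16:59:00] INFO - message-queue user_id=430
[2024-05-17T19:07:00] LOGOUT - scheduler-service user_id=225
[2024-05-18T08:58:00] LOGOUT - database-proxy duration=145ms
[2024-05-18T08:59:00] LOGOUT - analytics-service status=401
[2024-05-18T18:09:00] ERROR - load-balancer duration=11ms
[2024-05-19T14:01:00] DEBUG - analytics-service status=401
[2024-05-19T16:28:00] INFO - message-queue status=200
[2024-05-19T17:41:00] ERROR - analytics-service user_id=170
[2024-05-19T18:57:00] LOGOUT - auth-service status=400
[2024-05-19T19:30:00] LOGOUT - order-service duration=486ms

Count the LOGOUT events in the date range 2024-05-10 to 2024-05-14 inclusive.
4

To filter by date range:

1. Date range: 2024-05-10 through 2024-05-14, both dates inclusive
2. Filter for LOGOUT events whose date falls in this range
3. Count matching events: 4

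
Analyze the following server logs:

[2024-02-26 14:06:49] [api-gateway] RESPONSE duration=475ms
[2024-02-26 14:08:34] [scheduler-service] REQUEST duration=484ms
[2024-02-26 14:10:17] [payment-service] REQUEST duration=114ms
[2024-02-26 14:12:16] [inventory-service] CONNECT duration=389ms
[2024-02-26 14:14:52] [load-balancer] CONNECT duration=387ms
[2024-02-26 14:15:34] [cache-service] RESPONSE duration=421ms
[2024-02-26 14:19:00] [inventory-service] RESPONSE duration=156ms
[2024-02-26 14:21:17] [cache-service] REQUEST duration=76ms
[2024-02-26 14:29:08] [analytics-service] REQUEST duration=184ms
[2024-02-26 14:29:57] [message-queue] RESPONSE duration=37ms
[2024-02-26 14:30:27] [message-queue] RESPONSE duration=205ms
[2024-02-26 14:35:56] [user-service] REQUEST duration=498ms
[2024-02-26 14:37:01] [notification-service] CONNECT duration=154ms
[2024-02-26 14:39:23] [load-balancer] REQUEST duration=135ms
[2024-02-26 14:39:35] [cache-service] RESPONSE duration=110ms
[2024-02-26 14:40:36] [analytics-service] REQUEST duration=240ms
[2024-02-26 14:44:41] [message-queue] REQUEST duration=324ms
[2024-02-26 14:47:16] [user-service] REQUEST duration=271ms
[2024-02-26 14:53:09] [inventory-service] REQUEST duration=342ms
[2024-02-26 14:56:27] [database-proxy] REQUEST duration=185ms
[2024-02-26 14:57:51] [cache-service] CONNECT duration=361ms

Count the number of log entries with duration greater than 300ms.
9

To count timeouts:

1. Threshold: 300ms
2. Extract duration from each log entry
3. Count entries where duration > 300
4. Timeout count: 9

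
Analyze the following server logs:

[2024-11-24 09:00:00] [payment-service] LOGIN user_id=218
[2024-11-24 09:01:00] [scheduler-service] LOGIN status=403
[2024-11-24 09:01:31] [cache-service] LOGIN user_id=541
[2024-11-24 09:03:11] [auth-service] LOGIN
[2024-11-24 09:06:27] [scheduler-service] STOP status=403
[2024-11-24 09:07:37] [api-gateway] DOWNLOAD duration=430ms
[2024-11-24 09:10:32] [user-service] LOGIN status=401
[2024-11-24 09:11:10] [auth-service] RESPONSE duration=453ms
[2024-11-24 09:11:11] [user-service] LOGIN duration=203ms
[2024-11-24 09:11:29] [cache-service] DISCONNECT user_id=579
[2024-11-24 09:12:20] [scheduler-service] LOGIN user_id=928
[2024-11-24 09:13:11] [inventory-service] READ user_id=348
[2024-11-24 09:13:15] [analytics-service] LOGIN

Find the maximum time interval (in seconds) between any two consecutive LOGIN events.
441

To find the longest gap:

1. Extract all LOGIN events in chronological order
2. Calculate time differences between consecutive events
3. Find the maximum difference
4. Longest gap: 441 seconds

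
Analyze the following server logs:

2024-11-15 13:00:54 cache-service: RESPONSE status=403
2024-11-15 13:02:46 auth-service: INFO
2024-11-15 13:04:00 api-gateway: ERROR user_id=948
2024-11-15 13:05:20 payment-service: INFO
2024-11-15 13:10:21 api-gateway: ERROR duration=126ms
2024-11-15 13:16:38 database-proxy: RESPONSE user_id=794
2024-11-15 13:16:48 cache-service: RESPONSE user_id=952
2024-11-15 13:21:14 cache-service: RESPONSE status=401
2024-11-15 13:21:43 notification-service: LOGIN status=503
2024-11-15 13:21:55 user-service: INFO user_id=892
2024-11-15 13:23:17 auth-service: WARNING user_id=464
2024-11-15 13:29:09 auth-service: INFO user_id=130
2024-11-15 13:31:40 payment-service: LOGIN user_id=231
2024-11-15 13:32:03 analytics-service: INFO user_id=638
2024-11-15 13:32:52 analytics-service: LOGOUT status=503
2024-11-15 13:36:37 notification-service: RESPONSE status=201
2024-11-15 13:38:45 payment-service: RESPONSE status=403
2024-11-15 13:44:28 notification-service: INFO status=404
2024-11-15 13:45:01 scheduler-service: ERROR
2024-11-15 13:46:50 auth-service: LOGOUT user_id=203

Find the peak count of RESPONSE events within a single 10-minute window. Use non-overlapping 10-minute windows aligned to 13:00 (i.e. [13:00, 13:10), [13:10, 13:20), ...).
2

To find the burst window:

1. Divide the log period into non-overlapping 10-minute windows starting at 13:00
2. Count RESPONSE events in each window
3. Find the window with maximum count
4. Maximum events in a window: 2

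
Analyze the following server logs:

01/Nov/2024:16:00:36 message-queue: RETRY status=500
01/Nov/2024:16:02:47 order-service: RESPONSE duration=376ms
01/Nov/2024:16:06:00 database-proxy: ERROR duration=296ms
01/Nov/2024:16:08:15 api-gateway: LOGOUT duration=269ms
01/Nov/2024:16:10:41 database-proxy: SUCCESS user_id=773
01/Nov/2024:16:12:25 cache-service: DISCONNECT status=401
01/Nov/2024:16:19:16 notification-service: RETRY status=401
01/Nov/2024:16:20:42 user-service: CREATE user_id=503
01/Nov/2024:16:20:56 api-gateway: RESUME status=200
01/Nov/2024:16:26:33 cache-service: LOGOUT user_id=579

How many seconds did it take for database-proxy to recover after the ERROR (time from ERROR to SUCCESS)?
281

To calculate recovery time:

1. Find ERROR event for database-proxy: 01/Nov/2024:16:06:00
2. Find next SUCCESS event for database-proxy: 01/Nov/2024:16:10:41
3. Recovery time: 01/Nov/2024:16:10:41 - 01/Nov/2024:16:06:00 = 281 seconds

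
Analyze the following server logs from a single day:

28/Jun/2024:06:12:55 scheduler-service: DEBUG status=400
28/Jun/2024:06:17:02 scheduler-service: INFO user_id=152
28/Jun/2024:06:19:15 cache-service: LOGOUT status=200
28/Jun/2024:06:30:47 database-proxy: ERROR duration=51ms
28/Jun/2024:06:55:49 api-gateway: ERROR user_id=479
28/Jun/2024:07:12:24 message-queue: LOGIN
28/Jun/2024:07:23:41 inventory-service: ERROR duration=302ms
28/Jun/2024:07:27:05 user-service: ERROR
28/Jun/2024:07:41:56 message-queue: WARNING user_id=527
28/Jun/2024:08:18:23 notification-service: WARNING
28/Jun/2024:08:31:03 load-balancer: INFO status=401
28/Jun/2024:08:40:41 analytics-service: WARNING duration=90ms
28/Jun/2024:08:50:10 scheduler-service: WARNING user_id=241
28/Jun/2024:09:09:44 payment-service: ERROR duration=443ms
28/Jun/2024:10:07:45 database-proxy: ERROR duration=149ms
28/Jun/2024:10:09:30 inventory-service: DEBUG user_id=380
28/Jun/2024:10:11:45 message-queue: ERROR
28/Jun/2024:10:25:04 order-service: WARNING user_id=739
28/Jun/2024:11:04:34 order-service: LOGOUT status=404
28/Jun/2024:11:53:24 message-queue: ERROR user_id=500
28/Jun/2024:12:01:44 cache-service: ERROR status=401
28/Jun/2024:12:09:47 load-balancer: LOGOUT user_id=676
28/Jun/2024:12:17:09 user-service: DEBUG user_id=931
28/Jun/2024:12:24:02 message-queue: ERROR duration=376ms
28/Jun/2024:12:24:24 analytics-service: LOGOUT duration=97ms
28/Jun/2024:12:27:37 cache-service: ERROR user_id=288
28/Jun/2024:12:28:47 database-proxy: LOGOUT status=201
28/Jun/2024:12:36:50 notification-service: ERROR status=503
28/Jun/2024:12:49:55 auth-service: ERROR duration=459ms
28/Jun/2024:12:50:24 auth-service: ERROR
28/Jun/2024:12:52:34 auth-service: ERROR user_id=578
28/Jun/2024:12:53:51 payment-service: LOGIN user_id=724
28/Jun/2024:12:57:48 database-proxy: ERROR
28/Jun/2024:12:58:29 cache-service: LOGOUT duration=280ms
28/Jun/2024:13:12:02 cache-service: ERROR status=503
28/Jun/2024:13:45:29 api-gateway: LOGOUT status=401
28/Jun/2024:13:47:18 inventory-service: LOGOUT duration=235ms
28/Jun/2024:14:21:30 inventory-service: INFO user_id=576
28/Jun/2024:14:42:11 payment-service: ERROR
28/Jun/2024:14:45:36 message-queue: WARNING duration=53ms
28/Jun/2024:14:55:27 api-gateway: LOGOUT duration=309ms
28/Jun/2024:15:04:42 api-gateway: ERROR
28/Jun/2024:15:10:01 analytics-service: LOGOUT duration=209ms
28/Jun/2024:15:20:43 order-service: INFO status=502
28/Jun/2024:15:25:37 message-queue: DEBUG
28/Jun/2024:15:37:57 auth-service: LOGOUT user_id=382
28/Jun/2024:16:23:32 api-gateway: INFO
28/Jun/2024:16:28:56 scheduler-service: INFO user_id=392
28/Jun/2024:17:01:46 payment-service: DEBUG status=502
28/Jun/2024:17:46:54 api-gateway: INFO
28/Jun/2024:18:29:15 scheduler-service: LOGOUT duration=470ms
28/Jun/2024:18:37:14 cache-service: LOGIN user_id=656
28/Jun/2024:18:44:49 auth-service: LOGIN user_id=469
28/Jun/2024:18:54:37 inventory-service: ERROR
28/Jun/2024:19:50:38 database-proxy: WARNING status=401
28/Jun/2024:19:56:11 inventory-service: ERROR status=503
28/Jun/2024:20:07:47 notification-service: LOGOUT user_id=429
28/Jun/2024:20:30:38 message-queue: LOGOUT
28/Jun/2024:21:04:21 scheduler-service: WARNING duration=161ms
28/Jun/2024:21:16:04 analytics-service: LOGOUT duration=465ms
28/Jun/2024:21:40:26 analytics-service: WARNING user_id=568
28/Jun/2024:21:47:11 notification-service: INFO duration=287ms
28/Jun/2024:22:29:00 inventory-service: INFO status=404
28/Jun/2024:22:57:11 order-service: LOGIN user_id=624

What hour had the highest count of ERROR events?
12

To find the peak hour:

1. Group all ERROR events by hour
2. Count events in each hour
3. Find hour with maximum count
4. Peak hour: 12 (with 8 events)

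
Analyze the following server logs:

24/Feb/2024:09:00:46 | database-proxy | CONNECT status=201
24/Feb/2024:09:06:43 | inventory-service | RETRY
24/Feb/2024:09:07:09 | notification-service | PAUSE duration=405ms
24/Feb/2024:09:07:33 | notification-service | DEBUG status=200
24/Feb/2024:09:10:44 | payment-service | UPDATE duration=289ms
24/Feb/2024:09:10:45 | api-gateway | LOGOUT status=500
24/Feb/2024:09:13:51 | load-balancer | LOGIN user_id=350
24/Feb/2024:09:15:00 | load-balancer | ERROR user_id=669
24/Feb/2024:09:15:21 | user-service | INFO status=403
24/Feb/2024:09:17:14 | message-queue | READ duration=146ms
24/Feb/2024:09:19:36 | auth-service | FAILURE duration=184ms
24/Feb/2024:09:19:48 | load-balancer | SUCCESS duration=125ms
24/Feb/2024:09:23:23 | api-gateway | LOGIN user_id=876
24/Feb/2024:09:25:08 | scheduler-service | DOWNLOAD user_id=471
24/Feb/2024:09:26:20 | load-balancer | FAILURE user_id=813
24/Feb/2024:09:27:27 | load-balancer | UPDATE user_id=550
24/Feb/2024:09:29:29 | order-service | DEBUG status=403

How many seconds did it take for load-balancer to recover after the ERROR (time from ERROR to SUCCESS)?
288

To calculate recovery time:

1. Find ERROR event for load-balancer: 24/Feb/2024:09:15:00
2. Find next SUCCESS event for load-balancer: 24/Feb/2024:09:19:48
3. Recovery time: 24/Feb/2024:09:19:48 - 24/Feb/2024:09:15:00 = 288 seconds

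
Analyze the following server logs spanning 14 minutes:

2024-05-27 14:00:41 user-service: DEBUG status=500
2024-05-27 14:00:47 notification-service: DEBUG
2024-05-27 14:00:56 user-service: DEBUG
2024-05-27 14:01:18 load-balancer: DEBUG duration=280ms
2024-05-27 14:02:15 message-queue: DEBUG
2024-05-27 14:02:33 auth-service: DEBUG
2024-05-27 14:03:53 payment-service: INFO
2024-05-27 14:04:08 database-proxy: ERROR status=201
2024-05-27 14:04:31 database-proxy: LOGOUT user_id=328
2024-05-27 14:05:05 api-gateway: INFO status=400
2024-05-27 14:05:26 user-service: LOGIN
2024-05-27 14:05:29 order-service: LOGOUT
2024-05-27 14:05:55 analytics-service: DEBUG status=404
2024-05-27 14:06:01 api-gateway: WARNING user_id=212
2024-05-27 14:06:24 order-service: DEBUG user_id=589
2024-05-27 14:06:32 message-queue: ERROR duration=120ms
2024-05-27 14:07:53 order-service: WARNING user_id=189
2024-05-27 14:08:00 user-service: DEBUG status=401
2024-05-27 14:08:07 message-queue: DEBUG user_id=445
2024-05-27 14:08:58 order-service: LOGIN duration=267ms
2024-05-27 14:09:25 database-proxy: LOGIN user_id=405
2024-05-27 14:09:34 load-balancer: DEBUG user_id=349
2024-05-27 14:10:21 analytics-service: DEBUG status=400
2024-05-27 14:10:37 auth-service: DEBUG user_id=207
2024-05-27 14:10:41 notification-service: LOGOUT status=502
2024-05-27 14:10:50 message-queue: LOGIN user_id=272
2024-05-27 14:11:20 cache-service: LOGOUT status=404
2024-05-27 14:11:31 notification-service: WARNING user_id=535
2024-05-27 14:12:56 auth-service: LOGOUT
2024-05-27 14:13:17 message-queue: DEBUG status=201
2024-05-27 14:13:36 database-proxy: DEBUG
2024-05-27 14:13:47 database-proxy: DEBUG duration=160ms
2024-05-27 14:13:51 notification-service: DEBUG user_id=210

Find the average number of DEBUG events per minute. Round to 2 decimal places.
1.21

To calculate the rate:

1. Count total DEBUG events: 17
2. Total time period: 14 minutes
3. Rate = 17 / 14 = 1.21 events per minute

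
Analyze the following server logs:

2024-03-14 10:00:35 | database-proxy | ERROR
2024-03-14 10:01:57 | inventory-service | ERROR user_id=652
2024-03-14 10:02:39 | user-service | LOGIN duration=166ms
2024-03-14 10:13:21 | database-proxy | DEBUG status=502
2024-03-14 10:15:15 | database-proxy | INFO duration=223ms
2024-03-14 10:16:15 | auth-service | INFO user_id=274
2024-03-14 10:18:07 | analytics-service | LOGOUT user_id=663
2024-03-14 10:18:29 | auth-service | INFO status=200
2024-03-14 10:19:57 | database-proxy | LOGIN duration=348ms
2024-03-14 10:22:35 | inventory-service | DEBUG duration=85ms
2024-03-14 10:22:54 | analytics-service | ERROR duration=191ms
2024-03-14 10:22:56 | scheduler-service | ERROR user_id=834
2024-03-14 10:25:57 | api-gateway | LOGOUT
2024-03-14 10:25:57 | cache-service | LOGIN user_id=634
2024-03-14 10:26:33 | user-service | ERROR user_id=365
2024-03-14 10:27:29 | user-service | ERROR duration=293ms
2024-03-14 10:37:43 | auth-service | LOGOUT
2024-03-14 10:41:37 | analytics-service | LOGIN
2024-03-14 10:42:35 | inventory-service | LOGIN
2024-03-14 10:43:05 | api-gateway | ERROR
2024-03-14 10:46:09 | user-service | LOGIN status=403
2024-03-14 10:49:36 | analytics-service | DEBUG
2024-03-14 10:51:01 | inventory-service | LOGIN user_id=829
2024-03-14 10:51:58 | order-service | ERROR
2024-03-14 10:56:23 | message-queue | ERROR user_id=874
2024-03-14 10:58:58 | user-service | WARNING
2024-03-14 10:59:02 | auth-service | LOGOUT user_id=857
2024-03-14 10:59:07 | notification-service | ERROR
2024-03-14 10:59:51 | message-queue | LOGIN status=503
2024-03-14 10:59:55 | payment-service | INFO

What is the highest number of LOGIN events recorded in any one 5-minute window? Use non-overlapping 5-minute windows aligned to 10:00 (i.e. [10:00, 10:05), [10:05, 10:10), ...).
2

To find the burst window:

1. Divide the log period into non-overlapping 5-minute windows starting at 10:00
2. Count LOGIN events in each window
3. Find the window with maximum count
4. Maximum events in a window: 2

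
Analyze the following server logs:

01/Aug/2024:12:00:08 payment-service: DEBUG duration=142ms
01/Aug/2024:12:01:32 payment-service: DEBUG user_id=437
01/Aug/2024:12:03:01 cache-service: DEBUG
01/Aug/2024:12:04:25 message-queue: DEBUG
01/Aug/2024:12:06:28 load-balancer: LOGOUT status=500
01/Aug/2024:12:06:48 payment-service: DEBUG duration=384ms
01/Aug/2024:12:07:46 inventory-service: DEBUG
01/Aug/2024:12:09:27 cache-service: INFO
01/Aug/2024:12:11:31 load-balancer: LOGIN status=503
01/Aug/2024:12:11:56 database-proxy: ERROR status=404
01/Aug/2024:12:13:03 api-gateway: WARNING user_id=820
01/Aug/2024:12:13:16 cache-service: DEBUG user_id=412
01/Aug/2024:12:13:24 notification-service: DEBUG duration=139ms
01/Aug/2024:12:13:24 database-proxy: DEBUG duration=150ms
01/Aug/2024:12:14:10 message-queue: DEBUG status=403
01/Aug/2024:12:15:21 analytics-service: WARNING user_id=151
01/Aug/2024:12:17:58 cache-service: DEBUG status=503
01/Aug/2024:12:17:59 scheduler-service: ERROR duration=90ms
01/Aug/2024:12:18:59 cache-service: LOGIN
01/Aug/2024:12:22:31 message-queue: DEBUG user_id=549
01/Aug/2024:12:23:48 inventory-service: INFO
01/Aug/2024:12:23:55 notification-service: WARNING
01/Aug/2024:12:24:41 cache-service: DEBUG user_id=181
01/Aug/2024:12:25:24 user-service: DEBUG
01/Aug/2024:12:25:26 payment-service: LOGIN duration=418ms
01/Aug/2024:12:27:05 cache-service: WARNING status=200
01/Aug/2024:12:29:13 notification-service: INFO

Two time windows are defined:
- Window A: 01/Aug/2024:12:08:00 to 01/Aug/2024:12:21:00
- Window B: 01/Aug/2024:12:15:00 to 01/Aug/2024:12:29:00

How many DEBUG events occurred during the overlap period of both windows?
1

To find overlap events:

1. Window A: 01/Aug/2024:12:08:00 to 01/Aug/2024:12:21:00
2. Window B: 01/Aug/2024:12:15:00 to 01/Aug/2024:12:29:00
3. Overlap period: 01/Aug/2024:12:15:00 to 01/Aug/2024:12:21:00
4. Count DEBUG events in overlap: 1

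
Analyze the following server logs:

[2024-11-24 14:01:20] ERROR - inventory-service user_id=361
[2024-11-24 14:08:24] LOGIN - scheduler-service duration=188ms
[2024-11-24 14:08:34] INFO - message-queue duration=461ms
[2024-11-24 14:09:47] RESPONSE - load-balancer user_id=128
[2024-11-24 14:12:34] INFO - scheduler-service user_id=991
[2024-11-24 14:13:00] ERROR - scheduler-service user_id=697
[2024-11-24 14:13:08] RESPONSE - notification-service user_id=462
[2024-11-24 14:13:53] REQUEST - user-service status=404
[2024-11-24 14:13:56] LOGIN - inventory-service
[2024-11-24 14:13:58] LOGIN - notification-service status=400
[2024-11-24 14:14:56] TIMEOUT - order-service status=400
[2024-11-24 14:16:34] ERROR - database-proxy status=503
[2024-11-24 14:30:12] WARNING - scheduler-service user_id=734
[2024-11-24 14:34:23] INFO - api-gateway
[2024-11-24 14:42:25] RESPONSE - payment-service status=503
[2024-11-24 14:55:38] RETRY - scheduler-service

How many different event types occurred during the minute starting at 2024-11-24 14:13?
4

To count unique event types:

1. Filter events in the minute starting at 2024-11-24 14:13
2. Extract event types from matching entries
3. Count unique types: 4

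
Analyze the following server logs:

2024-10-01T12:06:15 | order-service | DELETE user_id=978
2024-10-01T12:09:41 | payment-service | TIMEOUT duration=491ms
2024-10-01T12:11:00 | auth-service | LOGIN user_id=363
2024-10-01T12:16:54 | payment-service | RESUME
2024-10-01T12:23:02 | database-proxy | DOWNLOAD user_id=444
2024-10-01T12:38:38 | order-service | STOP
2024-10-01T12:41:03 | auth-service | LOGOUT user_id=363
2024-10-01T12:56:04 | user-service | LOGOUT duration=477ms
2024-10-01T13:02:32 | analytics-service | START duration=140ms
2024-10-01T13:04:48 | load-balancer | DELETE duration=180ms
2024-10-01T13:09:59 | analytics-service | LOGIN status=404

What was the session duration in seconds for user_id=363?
1803

To calculate session duration:

1. Find LOGIN event for user_id=363: 2024-10-01T12:11:00
2. Find LOGOUT event for user_id=363: 2024-10-01T12:41:03
3. Session duration: 2024-10-01T12:41:03 - 2024-10-01T12:11:00 = 1803 seconds (30 minutes)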